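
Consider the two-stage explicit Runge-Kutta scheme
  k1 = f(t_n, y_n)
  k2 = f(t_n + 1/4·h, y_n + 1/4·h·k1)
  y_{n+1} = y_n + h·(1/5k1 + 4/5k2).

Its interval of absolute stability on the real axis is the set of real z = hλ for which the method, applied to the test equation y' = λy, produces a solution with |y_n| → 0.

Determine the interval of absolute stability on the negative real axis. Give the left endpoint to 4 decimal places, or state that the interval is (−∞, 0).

z∈(-5.0000,0).

With y'=λy (z=hλ):
  k1=λy_n ⇒ h·k1=z·y_n;  k2=λ(1+1/4z)y_n ⇒ h·k2=z(1+1/4z)y_n
  y_{n+1}/y_n = 1 + 1/5z + 4/5z(1+1/4z) = 1 + z + 1/5z²
  ⇒ R(z) = 1 + z + 1/5z².

Find x<0 with |R(x)|<1.
x=-0.76: |R|=0.3555
R=1: x+1/5x²=0 ⇒ x=−5=-5.0000; min R=1−1/(4·1/5)=-0.2500>−1
Confirm numerically:
  x=-4.761: |R|=0.77242 <1
  x=-4.748: |R|=0.76070 <1
  x=-3.812: |R|=0.09427 <1
  x=-5.200: |R|=1.20800 >1
  x=-5.182: |R|=1.18862 >1
Stable set (-5.0000, 0).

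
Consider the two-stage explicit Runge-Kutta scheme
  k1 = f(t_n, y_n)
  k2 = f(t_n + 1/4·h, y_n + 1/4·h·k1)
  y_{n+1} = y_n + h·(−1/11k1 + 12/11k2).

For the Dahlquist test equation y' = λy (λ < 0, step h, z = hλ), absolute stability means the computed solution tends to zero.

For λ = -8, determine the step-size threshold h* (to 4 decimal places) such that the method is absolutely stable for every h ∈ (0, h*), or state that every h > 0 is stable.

On y'=λy, z=hλ:
  k1=λy_n ⇒ h·k1=z·y_n;  k2=λ(1+1/4z)y_n ⇒ h·k2=z(1+1/4z)y_n
  y_{n+1}/y_n = 1 − 1/11z + 12/11z(1+1/4z) = 1 + z + 3/11z²
  so R(z) = 1 + z + 3/11z².

Find x<0 with |R(x)|<1.
x=-0.83: |R|=0.3579
R=1: x+3/11x²=0 ⇒ x=−11/3=-3.6667; min R=1−1/(4·3/11)=0.0833>−1
Confirm numerically:
  x=-3.161: |R|=0.56407 <1
  x=-2.743: |R|=0.30901 <1
  x=-2.450: |R|=0.18705 <1
  x=-4.014: |R|=1.38024 >1
  x=-3.929: |R|=1.28110 >1
So |R|<1 on (-3.6667, 0).

(-3.6667,0); λ=-8 ⇒ h* = (11/3)/8 = 0.4583.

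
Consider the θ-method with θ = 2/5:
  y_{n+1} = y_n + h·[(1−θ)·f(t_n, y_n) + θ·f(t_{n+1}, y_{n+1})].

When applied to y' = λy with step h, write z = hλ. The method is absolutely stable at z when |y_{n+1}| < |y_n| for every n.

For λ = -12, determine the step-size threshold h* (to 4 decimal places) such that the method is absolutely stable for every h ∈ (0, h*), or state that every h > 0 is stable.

(-10.0000,0); λ=-12 ⇒ h* = (10)/12 = 0.8333.

Set f=λy, z=hλ:
  y_{n+1} = y_n + z·[3/5·y_n + 2/5·y_{n+1}] ⇒ (1 − 2/5z)y_{n+1} = (1 + 3/5z)y_n
  so R(z) = (1 + 3/5z)/(1 − 2/5z).

Boundary: |R(x)|=1, x<0.
x=-0.51: |R|=0.5764
R=−1: 1+3/5x = −1+2/5x ⇒ -1/5x=2 ⇒ x=2/(-1/5)=-10.0000
Confirm numerically:
  x=-9.316: |R|=0.97106 <1
  x=-8.463: |R|=0.92990 <1
  x=-7.517: |R|=0.87606 <1
  x=-10.441: |R|=1.01704 >1
  x=-10.201: |R|=1.00791 >1
So |R|<1 on (-10.0000, 0).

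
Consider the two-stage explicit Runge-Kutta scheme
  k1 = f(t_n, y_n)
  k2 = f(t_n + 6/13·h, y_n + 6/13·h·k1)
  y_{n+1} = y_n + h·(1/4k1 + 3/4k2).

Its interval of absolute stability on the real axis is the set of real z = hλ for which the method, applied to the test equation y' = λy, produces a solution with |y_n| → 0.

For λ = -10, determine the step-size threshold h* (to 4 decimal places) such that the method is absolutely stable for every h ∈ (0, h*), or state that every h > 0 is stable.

With y'=λy (z=hλ):
  k1=λy_n ⇒ h·k1=z·y_n;  k2=λ(1+6/13z)y_n ⇒ h·k2=z(1+6/13z)y_n
  y_{n+1}/y_n = 1 + 1/4z + 3/4z(1+6/13z) = 1 + z + 9/26z²
  Hence R(z) = 1 + z + 9/26z².

Solve |R(x)|<1 on ℝ⁻.
x=-0.73: |R|=0.4545
R=1: x+9/26x²=0 ⇒ x=−26/9=-2.8889; min R=1−1/(4·9/26)=0.2778>−1
Confirm numerically:
  x=-2.316: |R|=0.54072 <1
  x=-2.015: |R|=0.39046 <1
  x=-1.231: |R|=0.29355 <1
  x=-3.304: |R|=1.47476 >1
  x=-3.283: |R|=1.44788 >1
  x=-3.215: |R|=1.36292 >1
Stable set (-2.8889, 0).

(-2.8889,0); λ=-10 ⇒ h* = (26/9)/10 = 0.2889.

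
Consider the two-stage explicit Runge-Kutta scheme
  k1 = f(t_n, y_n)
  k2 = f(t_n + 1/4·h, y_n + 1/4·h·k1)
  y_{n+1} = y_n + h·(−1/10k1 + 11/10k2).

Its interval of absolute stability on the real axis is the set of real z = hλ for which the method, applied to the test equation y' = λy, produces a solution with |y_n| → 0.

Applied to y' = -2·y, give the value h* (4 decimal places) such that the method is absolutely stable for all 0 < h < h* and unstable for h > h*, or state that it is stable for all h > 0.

(-3.6364,0); λ=-2 ⇒ h* = (40/11)/2 = 1.8182.

On y'=λy, z=hλ:
  k1=λy_n ⇒ h·k1=z·y_n;  k2=λ(1+1/4z)y_n ⇒ h·k2=z(1+1/4z)y_n
  y_{n+1}/y_n = 1 − 1/10z + 11/10z(1+1/4z) = 1 + z + 11/40z²
  ⇒ R(z) = 1 + z + 11/40z².

Solve |R(x)|<1 on ℝ⁻.
x=-1.17: |R|=0.2064
R=1: x+11/40x²=0 ⇒ x=−40/11=-3.6364; min R=1−1/(4·11/40)=0.0909>−1
Confirm numerically:
  x=-3.253: |R|=0.65705 <1
  x=-3.156: |R|=0.58309 <1
  x=-2.787: |R|=0.34903 <1
  x=-3.955: |R|=1.34656 >1
  x=-3.882: |R|=1.26223 >1
Interval (-3.6364, 0).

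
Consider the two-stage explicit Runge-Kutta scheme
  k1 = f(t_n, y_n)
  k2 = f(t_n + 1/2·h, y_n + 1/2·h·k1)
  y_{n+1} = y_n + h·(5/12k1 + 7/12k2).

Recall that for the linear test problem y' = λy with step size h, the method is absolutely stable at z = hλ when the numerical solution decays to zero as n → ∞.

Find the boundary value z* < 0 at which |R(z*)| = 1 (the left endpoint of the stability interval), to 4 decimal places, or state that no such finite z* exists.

left endpoint -3.4286.

Test eqn y'=λy, z=hλ:
  k1=λy_n ⇒ h·k1=z·y_n;  k2=λ(1+1/2z)y_n ⇒ h·k2=z(1+1/2z)y_n
  y_{n+1}/y_n = 1 + 5/12z + 7/12z(1+1/2z) = 1 + z + 7/24z²
  Hence R(z) = 1 + z + 7/24z².

Need |R(x)|<1, x<0.
x=-1.57: |R|=0.1489
R=1: x+7/24x²=0 ⇒ x=−24/7=-3.4286; min R=1−1/(4·7/24)=0.1429>−1
Confirm numerically:
  x=-3.224: |R|=0.80763 <1
  x=-2.965: |R|=0.59911 <1
  x=-2.709: |R|=0.43145 <1
  x=-3.906: |R|=1.54391 >1
  x=-3.877: |R|=1.50708 >1
Interval (-3.4286, 0).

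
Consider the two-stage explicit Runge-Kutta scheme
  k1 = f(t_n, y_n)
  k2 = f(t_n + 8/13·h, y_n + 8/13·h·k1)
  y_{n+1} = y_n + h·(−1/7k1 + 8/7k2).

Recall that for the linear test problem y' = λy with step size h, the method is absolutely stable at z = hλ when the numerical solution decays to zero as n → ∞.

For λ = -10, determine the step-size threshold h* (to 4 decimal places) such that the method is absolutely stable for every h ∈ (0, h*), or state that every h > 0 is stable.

With y'=λy (z=hλ):
  k1=λy_n ⇒ h·k1=z·y_n;  k2=λ(1+8/13z)y_n ⇒ h·k2=z(1+8/13z)y_n
  y_{n+1}/y_n = 1 − 1/7z + 8/7z(1+8/13z) = 1 + z + 64/91z²
  R(z) = 1 + z + 64/91z².

Need |R(x)|<1, x<0.
x=-0.99: |R|=0.6993
R=1: x+64/91x²=0 ⇒ x=−91/64=-1.4219; min R=1−1/(4·64/91)=0.6445>−1
Confirm numerically:
  x=-1.195: |R|=0.80933 <1
  x=-0.681: |R|=0.64516 <1
  x=-0.659: |R|=0.64643 <1
  x=-0.591: |R|=0.65465 <1
  x=-1.987: |R|=1.78973 >1
  x=-1.724: |R|=1.36632 >1
Stable set (-1.4219, 0).

(-1.4219,0); λ=-10 ⇒ h* = (91/64)/10 = 0.1422.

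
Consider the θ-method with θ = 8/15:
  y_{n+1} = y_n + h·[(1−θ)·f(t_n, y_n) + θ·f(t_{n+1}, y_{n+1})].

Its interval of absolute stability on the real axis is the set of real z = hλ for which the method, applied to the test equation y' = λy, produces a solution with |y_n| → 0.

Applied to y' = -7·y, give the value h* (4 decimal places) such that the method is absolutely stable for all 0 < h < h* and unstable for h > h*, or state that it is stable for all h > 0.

With y'=λy (z=hλ):
  y_{n+1} = y_n + z·[7/15·y_n + 8/15·y_{n+1}] ⇒ (1 − 8/15z)y_{n+1} = (1 + 7/15z)y_n
  so R(z) = (1 + 7/15z)/(1 − 8/15z).

Boundary: |R(x)|=1, x<0.
x=-0.46: |R|=0.6306
x=-2: |R|=0.0323
x=-10: |R|=0.5789
x=-100: |R|=0.8405
θ=8/15≥1/2 ⇒ |1+7/15x|<|1−8/15x| ∀x<0 ⇒ stable on all of ℝ⁻.

unbounded; (−∞, 0). Any h>0 works for λ=-7.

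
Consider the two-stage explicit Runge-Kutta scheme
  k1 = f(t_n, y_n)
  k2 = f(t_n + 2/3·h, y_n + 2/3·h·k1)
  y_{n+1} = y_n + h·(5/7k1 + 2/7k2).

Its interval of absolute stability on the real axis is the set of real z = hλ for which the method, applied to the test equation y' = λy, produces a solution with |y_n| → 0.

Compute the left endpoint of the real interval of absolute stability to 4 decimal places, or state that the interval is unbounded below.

Test eqn y'=λy, z=hλ:
  k1=λy_n ⇒ h·k1=z·y_n;  k2=λ(1+2/3z)y_n ⇒ h·k2=z(1+2/3z)y_n
  y_{n+1}/y_n = 1 + 5/7z + 2/7z(1+2/3z) = 1 + z + 4/21z²
  Hence R(z) = 1 + z + 4/21z².

Find x<0 with |R(x)|<1.
x=-1.21: |R|=0.0689
R=1: x+4/21x²=0 ⇒ x=−21/4=-5.2500; min R=1−1/(4·4/21)=-0.3125>−1
Confirm numerically:
  x=-3.042: |R|=0.27938 <1
  x=-2.398: |R|=0.30268 <1
  x=-2.182: |R|=0.27512 <1
  x=-5.640: |R|=1.41897 >1
  x=-5.393: |R|=1.14690 >1
  x=-5.320: |R|=1.07093 >1
So |R|<1 on (-5.2500, 0).

left endpoint -5.2500.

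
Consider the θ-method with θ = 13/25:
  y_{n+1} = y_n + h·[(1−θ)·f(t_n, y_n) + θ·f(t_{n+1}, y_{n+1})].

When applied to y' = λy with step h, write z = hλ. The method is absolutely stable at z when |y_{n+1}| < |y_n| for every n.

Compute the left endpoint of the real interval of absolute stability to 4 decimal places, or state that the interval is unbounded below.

interval (−∞, 0).

On y'=λy, z=hλ:
  y_{n+1} = y_n + z·[12/25·y_n + 13/25·y_{n+1}] ⇒ (1 − 13/25z)y_{n+1} = (1 + 12/25z)y_n
  R(z) = (1 + 12/25z)/(1 − 13/25z).

Boundary: |R(x)|=1, x<0.
x=-1.23: |R|=0.2498
x=-2: |R|=0.0196
x=-10: |R|=0.6129
x=-100: |R|=0.8868
θ=13/25≥1/2 ⇒ |1+12/25x|<|1−13/25x| ∀x<0 ⇒ unbounded interval.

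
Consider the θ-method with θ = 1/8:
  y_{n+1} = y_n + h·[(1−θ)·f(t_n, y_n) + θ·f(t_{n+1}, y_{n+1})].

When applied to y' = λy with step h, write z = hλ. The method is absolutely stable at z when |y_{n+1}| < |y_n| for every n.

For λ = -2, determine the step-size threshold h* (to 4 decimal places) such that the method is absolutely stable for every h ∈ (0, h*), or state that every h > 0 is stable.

Test eqn y'=λy, z=hλ:
  y_{n+1} = y_n + z·[7/8·y_n + 1/8·y_{n+1}] ⇒ (1 − 1/8z)y_{n+1} = (1 + 7/8z)y_n
  R(z) = (1 + 7/8z)/(1 − 1/8z).

Find x<0 with |R(x)|<1.
x=-0.45: |R|=0.5740
R=−1: 1+7/8x = −1+1/8x ⇒ -3/4x=2 ⇒ x=2/(-3/4)=-2.6667
Confirm numerically:
  x=-1.777: |R|=0.45402 <1
  x=-1.625: |R|=0.35065 <1
  x=-1.254: |R|=0.08407 <1
  x=-1.150: |R|=0.00546 <1
  x=-3.010: |R|=1.18710 >1
  x=-2.828: |R|=1.08940 >1
Interval (-2.6667, 0).

(-2.6667,0); λ=-2 ⇒ h* = (8/3)/2 = 1.3333.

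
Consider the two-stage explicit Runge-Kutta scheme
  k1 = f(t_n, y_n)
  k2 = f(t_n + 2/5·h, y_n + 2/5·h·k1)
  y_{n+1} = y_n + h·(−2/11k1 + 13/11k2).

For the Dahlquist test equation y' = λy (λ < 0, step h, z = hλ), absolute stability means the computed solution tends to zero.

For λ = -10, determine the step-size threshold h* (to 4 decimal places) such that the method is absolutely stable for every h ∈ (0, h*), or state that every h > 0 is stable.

Test eqn y'=λy, z=hλ:
  k1=λy_n ⇒ h·k1=z·y_n;  k2=λ(1+2/5z)y_n ⇒ h·k2=z(1+2/5z)y_n
  y_{n+1}/y_n = 1 − 2/11z + 13/11z(1+2/5z) = 1 + z + 26/55z²
  so R(z) = 1 + z + 26/55z².

Need |R(x)|<1, x<0.
x=-1.59: |R|=0.6051
R=1: x+26/55x²=0 ⇒ x=−55/26=-2.1154; min R=1−1/(4·26/55)=0.4712>−1
Confirm numerically:
  x=-1.777: |R|=0.71574 <1
  x=-1.769: |R|=0.71033 <1
  x=-1.545: |R|=0.58341 <1
  x=-2.540: |R|=1.50985 >1
  x=-2.537: |R|=1.50565 >1
  x=-2.441: |R|=1.37574 >1
So |R|<1 on (-2.1154, 0).

(-2.1154,0); λ=-10 ⇒ h* = (55/26)/10 = 0.2115.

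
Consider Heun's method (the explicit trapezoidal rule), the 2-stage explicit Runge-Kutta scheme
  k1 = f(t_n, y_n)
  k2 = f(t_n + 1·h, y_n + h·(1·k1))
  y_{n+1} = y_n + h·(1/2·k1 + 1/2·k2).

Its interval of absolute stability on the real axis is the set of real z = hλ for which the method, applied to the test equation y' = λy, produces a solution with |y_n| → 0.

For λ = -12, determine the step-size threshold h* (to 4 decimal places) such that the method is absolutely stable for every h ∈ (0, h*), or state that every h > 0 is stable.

With y'=λy (z=hλ):
  order 2, 2-stage ⇒ R(z)=1+z+z^2/2
  (e.g. R(-1)=0.50000, |R|=0.50000)

Solve |R(x)|<1 on ℝ⁻.
x=-1: |R|=0.5000
|R(-2.29)|=1.3321 |R(-1.7)|=0.7450 |R(-0.79)|=0.5221
Bisect:
  x_lo=-2.5150 |R|=1.6476  x_hi=-0.0524 |R|=0.9489
  mid=-1.28370 |R|=0.54024 →hi
  mid=-1.89934 |R|=0.90441 →hi
  mid=-2.20716 |R|=1.22862 →lo
  mid=-2.05325 |R|=1.05467 →lo
  mid=-1.97630 |R|=0.97658 →hi
  mid=-2.01477 |R|=1.01488 →lo
  mid=-1.99554 |R|=0.99555 →hi
  ...
  [-2.00005,-1.99989] ⇒ x*=-2.0000
Interval (-2.0000, 0).

(-2.0000,0); λ=-12 ⇒ h* = 0.1667.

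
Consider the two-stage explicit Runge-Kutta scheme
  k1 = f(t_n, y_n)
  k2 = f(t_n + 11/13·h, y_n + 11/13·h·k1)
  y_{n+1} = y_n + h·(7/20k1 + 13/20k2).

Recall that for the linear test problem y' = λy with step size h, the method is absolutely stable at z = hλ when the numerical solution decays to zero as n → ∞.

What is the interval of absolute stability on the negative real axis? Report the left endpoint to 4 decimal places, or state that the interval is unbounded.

On y'=λy, z=hλ:
  k1=λy_n ⇒ h·k1=z·y_n;  k2=λ(1+11/13z)y_n ⇒ h·k2=z(1+11/13z)y_n
  y_{n+1}/y_n = 1 + 7/20z + 13/20z(1+11/13z) = 1 + z + 11/20z²
  ⇒ R(z) = 1 + z + 11/20z².

Find x<0 with |R(x)|<1.
x=-0.74: |R|=0.5612
R=1: x+11/20x²=0 ⇒ x=−20/11=-1.8182; min R=1−1/(4·11/20)=0.5455>−1
Confirm numerically:
  x=-1.768: |R|=0.95120 <1
  x=-1.105: |R|=0.56656 <1
  x=-0.957: |R|=0.54672 <1
  x=-0.774: |R|=0.55549 <1
  x=-2.200: |R|=1.46200 >1
  x=-1.980: |R|=1.17622 >1
  x=-1.895: |R|=1.08006 >1
Stable set (-1.8182, 0).

(-1.8182, 0).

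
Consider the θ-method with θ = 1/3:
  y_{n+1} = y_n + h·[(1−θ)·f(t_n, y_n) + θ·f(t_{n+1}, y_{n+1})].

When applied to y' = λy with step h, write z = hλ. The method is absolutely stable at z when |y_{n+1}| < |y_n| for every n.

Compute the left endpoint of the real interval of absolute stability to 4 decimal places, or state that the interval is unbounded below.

z* = -6.0000.

With y'=λy (z=hλ):
  y_{n+1} = y_n + z·[2/3·y_n + 1/3·y_{n+1}] ⇒ (1 − 1/3z)y_{n+1} = (1 + 2/3z)y_n
  Hence R(z) = (1 + 2/3z)/(1 − 1/3z).

Boundary: |R(x)|=1, x<0.
x=-1.1: |R|=0.1951
R=−1: 1+2/3x = −1+1/3x ⇒ -1/3x=2 ⇒ x=2/(-1/3)=-6.0000
Confirm numerically:
  x=-5.829: |R|=0.98063 <1
  x=-4.086: |R|=0.72989 <1
  x=-3.375: |R|=0.58824 <1
  x=-2.850: |R|=0.46154 <1
  x=-6.380: |R|=1.04051 >1
  x=-6.374: |R|=1.03990 >1
  x=-6.100: |R|=1.01099 >1
Interval (-6.0000, 0).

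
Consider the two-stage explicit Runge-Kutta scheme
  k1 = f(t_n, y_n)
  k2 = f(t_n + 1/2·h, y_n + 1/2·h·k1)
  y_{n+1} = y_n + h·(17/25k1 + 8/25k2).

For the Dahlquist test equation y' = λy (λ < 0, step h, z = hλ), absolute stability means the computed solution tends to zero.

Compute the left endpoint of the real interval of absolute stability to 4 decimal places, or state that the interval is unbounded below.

With y'=λy (z=hλ):
  k1=λy_n ⇒ h·k1=z·y_n;  k2=λ(1+1/2z)y_n ⇒ h·k2=z(1+1/2z)y_n
  y_{n+1}/y_n = 1 + 17/25z + 8/25z(1+1/2z) = 1 + z + 4/25z²
  ⇒ R(z) = 1 + z + 4/25z².

Solve |R(x)|<1 on ℝ⁻.
x=-1.29: |R|=0.0237
R=1: x+4/25x²=0 ⇒ x=−25/4=-6.2500; min R=1−1/(4·4/25)=-0.5625>−1
Confirm numerically:
  x=-3.759: |R|=0.49819 <1
  x=-3.321: |R|=0.55635 <1
  x=-3.047: |R|=0.56153 <1
  x=-2.659: |R|=0.52776 <1
  x=-6.725: |R|=1.51110 >1
  x=-6.453: |R|=1.20959 >1
So |R|<1 on (-6.2500, 0).

left endpoint -6.2500.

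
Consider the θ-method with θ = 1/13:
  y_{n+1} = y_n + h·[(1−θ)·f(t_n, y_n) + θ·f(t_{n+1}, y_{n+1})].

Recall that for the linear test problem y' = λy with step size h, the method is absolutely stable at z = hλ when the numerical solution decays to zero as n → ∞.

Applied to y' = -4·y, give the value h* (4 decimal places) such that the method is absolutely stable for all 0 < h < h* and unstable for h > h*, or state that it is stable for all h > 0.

With y'=λy (z=hλ):
  y_{n+1} = y_n + z·[12/13·y_n + 1/13·y_{n+1}] ⇒ (1 − 1/13z)y_{n+1} = (1 + 12/13z)y_n
  so R(z) = (1 + 12/13z)/(1 − 1/13z).

Solve |R(x)|<1 on ℝ⁻.
x=-0.97: |R|=0.0974
R=−1: 1+12/13x = −1+1/13x ⇒ -11/13x=2 ⇒ x=2/(-11/13)=-2.3636
Confirm numerically:
  x=-2.135: |R|=0.83383 <1
  x=-1.932: |R|=0.68203 <1
  x=-1.917: |R|=0.67064 <1
  x=-1.258: |R|=0.14701 <1
  x=-2.883: |R|=1.35969 >1
  x=-2.756: |R|=1.27393 >1
  x=-2.403: |R|=1.02811 >1
Stable set (-2.3636, 0).

(-2.3636,0); λ=-4 ⇒ h* = (26/11)/4 = 0.5909.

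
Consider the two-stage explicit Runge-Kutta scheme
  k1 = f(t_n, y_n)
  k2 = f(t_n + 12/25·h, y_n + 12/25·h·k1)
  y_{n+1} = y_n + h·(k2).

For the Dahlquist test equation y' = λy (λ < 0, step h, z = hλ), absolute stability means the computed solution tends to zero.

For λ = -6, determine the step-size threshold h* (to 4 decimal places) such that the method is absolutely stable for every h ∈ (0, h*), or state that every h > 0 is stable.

(-2.0833,0); λ=-6 ⇒ h* = (25/12)/6 = 0.3472.

Set f=λy, z=hλ:
  k1=λy_n ⇒ h·k1=z·y_n;  k2=λ(1+12/25z)y_n ⇒ h·k2=z(1+12/25z)y_n
  y_{n+1}/y_n = 1 + z(1+12/25z) = 1 + z + 12/25z²
  ⇒ R(z) = 1 + z + 12/25z².

Need |R(x)|<1, x<0.
x=-1.67: |R|=0.6687
R=1: x+12/25x²=0 ⇒ x=−25/12=-2.0833; min R=1−1/(4·12/25)=0.4792>−1
Confirm numerically:
  x=-2.017: |R|=0.93578 <1
  x=-1.780: |R|=0.74083 <1
  x=-0.928: |R|=0.48537 <1
  x=-2.545: |R|=1.56397 >1
  x=-2.187: |R|=1.10883 >1
  x=-2.133: |R|=1.05085 >1
So |R|<1 on (-2.0833, 0).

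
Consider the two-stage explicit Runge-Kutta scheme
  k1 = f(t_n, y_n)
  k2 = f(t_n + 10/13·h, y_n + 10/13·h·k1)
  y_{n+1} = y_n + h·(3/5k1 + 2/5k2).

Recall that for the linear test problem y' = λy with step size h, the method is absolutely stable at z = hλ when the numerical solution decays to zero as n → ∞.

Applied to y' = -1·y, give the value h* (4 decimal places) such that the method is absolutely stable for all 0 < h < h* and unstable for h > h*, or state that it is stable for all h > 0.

Set f=λy, z=hλ:
  k1=λy_n ⇒ h·k1=z·y_n;  k2=λ(1+10/13z)y_n ⇒ h·k2=z(1+10/13z)y_n
  y_{n+1}/y_n = 1 + 3/5z + 2/5z(1+10/13z) = 1 + z + 4/13z²
  R(z) = 1 + z + 4/13z².

Boundary: |R(x)|=1, x<0.
x=-0.48: |R|=0.5909
R=1: x+4/13x²=0 ⇒ x=−13/4=-3.2500; min R=1−1/(4·4/13)=0.1875>−1
Confirm numerically:
  x=-2.523: |R|=0.43562 <1
  x=-2.459: |R|=0.40152 <1
  x=-2.368: |R|=0.35736 <1
  x=-2.059: |R|=0.24546 <1
  x=-3.844: |R|=1.70256 >1
  x=-3.378: |R|=1.13304 >1
Interval (-3.2500, 0).

(-3.2500,0); λ=-1 ⇒ h* = (13/4)/1 = 3.2500.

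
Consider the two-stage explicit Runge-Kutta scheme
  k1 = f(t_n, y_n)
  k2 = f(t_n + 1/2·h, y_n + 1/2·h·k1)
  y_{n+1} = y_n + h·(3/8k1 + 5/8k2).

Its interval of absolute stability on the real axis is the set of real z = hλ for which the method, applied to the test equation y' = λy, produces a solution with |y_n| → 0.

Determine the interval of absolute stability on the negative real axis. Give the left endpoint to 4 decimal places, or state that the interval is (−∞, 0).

Set f=λy, z=hλ:
  k1=λy_n ⇒ h·k1=z·y_n;  k2=λ(1+1/2z)y_n ⇒ h·k2=z(1+1/2z)y_n
  y_{n+1}/y_n = 1 + 3/8z + 5/8z(1+1/2z) = 1 + z + 5/16z²
  Hence R(z) = 1 + z + 5/16z².

Solve |R(x)|<1 on ℝ⁻.
x=-0.42: |R|=0.6351
R=1: x+5/16x²=0 ⇒ x=−16/5=-3.2000; min R=1−1/(4·5/16)=0.2000>−1
Confirm numerically:
  x=-2.546: |R|=0.47966 <1
  x=-2.351: |R|=0.37625 <1
  x=-2.120: |R|=0.28450 <1
  x=-3.611: |R|=1.46379 >1
  x=-3.585: |R|=1.43132 >1
  x=-3.444: |R|=1.26260 >1
Interval (-3.2000, 0).

(-3.2000, 0).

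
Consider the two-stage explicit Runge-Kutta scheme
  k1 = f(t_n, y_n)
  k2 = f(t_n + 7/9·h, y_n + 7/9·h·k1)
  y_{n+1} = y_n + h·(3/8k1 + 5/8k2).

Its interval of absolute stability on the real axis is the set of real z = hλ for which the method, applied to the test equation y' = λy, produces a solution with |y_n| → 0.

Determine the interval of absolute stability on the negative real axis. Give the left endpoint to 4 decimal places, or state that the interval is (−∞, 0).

With y'=λy (z=hλ):
  k1=λy_n ⇒ h·k1=z·y_n;  k2=λ(1+7/9z)y_n ⇒ h·k2=z(1+7/9z)y_n
  y_{n+1}/y_n = 1 + 3/8z + 5/8z(1+7/9z) = 1 + z + 35/72z²
  ⇒ R(z) = 1 + z + 35/72z².

Boundary: |R(x)|=1, x<0.
x=-0.91: |R|=0.4925
R=1: x+35/72x²=0 ⇒ x=−72/35=-2.0571; min R=1−1/(4·35/72)=0.4857>−1
Confirm numerically:
  x=-1.986: |R|=0.93132 <1
  x=-1.875: |R|=0.83398 <1
  x=-1.615: |R|=0.65289 <1
  x=-1.004: |R|=0.48601 <1
  x=-2.259: |R|=1.22166 >1
  x=-2.233: |R|=1.19089 >1
So |R|<1 on (-2.0571, 0).

z∈(-2.0571,0).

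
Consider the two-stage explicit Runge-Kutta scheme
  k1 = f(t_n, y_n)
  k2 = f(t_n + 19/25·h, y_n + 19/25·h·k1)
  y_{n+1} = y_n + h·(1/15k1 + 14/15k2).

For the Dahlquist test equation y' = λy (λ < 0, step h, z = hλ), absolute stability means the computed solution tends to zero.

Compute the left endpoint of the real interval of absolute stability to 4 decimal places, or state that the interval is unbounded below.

z* = -1.4098.

Set f=λy, z=hλ:
  k1=λy_n ⇒ h·k1=z·y_n;  k2=λ(1+19/25z)y_n ⇒ h·k2=z(1+19/25z)y_n
  y_{n+1}/y_n = 1 + 1/15z + 14/15z(1+19/25z) = 1 + z + 266/375z²
  ⇒ R(z) = 1 + z + 266/375z².

Solve |R(x)|<1 on ℝ⁻.
x=-1.24: |R|=0.8507
R=1: x+266/375x²=0 ⇒ x=−375/266=-1.4098; min R=1−1/(4·266/375)=0.6476>−1
Confirm numerically:
  x=-0.939: |R|=0.68643 <1
  x=-0.839: |R|=0.66031 <1
  x=-0.623: |R|=0.65231 <1
  x=-0.578: |R|=0.65898 <1
  x=-1.773: |R|=1.45681 >1
  x=-1.669: |R|=1.30689 >1
  x=-1.487: |R|=1.08146 >1
Interval (-1.4098, 0).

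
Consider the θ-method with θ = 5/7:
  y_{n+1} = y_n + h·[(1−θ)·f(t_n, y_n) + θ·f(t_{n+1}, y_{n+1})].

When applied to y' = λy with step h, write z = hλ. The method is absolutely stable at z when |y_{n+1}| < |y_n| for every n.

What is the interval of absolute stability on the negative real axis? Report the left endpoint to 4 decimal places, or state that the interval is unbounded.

(−∞, 0) — no finite endpoint.

Test eqn y'=λy, z=hλ:
  y_{n+1} = y_n + z·[2/7·y_n + 5/7·y_{n+1}] ⇒ (1 − 5/7z)y_{n+1} = (1 + 2/7z)y_n
  R(z) = (1 + 2/7z)/(1 − 5/7z).

Solve |R(x)|<1 on ℝ⁻.
x=-0.84: |R|=0.4750
x=-2: |R|=0.1765
x=-10: |R|=0.2281
x=-100: |R|=0.3807
θ=5/7≥1/2 ⇒ |1+2/7x|<|1−5/7x| ∀x<0 ⇒ interval (−∞,0).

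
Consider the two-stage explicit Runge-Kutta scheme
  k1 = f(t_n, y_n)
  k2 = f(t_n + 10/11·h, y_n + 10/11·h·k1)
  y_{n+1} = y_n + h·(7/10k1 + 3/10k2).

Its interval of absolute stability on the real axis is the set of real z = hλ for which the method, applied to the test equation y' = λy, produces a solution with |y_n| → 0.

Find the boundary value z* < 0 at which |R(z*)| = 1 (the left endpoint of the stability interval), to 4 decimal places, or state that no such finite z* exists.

Set f=λy, z=hλ:
  k1=λy_n ⇒ h·k1=z·y_n;  k2=λ(1+10/11z)y_n ⇒ h·k2=z(1+10/11z)y_n
  y_{n+1}/y_n = 1 + 7/10z + 3/10z(1+10/11z) = 1 + z + 3/11z²
  Hence R(z) = 1 + z + 3/11z².

Boundary: |R(x)|=1, x<0.
x=-1.08: |R|=0.2381
R=1: x+3/11x²=0 ⇒ x=−11/3=-3.6667; min R=1−1/(4·3/11)=0.0833>−1
Confirm numerically:
  x=-3.617: |R|=0.95101 <1
  x=-3.612: |R|=0.94615 <1
  x=-1.919: |R|=0.08533 <1
  x=-3.991: |R|=1.35302 >1
  x=-3.983: |R|=1.34362 >1
Interval (-3.6667, 0).

z* = -3.6667.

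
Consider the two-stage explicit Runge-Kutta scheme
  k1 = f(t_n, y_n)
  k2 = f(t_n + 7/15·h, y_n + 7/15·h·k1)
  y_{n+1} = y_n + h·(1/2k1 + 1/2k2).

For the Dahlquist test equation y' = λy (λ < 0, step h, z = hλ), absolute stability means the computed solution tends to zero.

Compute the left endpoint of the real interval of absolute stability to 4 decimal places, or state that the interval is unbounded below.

Test eqn y'=λy, z=hλ:
  k1=λy_n ⇒ h·k1=z·y_n;  k2=λ(1+7/15z)y_n ⇒ h·k2=z(1+7/15z)y_n
  y_{n+1}/y_n = 1 + 1/2z + 1/2z(1+7/15z) = 1 + z + 7/30z²
  so R(z) = 1 + z + 7/30z².

Solve |R(x)|<1 on ℝ⁻.
x=-1.16: |R|=0.1540
R=1: x+7/30x²=0 ⇒ x=−30/7=-4.2857; min R=1−1/(4·7/30)=-0.0714>−1
Confirm numerically:
  x=-3.481: |R|=0.34638 <1
  x=-3.395: |R|=0.29441 <1
  x=-2.733: |R|=0.00983 <1
  x=-4.806: |R|=1.58345 >1
  x=-4.500: |R|=1.22500 >1
Stable set (-4.2857, 0).

left endpoint -4.2857.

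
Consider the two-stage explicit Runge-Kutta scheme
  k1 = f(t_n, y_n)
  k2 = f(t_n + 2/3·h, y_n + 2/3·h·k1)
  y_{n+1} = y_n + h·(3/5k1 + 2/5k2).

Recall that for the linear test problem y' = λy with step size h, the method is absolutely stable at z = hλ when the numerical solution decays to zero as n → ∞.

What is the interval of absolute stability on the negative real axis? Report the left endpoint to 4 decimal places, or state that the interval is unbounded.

z∈(-3.7500,0).

Set f=λy, z=hλ:
  k1=λy_n ⇒ h·k1=z·y_n;  k2=λ(1+2/3z)y_n ⇒ h·k2=z(1+2/3z)y_n
  y_{n+1}/y_n = 1 + 3/5z + 2/5z(1+2/3z) = 1 + z + 4/15z²
  Hence R(z) = 1 + z + 4/15z².

Boundary: |R(x)|=1, x<0.
x=-0.33: |R|=0.6990
R=1: x+4/15x²=0 ⇒ x=−15/4=-3.7500; min R=1−1/(4·4/15)=0.0625>−1
Confirm numerically:
  x=-3.414: |R|=0.69411 <1
  x=-1.949: |R|=0.06396 <1
  x=-1.724: |R|=0.06858 <1
  x=-3.974: |R|=1.23738 >1
  x=-3.797: |R|=1.04759 >1
So |R|<1 on (-3.7500, 0).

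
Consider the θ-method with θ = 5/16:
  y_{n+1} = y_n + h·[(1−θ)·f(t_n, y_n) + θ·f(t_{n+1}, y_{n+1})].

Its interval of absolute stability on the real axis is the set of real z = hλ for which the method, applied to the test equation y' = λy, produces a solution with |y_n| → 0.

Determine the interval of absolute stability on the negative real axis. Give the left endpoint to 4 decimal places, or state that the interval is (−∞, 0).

On y'=λy, z=hλ:
  y_{n+1} = y_n + z·[11/16·y_n + 5/16·y_{n+1}] ⇒ (1 − 5/16z)y_{n+1} = (1 + 11/16z)y_n
  ⇒ R(z) = (1 + 11/16z)/(1 − 5/16z).

Solve |R(x)|<1 on ℝ⁻.
x=-0.58: |R|=0.5090
R=−1: 1+11/16x = −1+5/16x ⇒ -3/8x=2 ⇒ x=2/(-3/8)=-5.3333
Confirm numerically:
  x=-4.976: |R|=0.94755 <1
  x=-4.854: |R|=0.92858 <1
  x=-2.669: |R|=0.45524 <1
  x=-2.186: |R|=0.29877 <1
  x=-5.875: |R|=1.07163 >1
  x=-5.636: |R|=1.04110 >1
  x=-5.581: |R|=1.03385 >1
Stable set (-5.3333, 0).

(-5.3333, 0).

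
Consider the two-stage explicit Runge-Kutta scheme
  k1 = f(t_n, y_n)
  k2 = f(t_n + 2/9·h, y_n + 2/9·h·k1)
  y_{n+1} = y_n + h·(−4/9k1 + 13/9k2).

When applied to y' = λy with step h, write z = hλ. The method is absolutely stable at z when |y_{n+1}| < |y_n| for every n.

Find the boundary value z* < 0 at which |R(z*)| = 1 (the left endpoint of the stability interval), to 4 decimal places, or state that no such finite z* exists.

left endpoint -3.1154.

On y'=λy, z=hλ:
  k1=λy_n ⇒ h·k1=z·y_n;  k2=λ(1+2/9z)y_n ⇒ h·k2=z(1+2/9z)y_n
  y_{n+1}/y_n = 1 − 4/9z + 13/9z(1+2/9z) = 1 + z + 26/81z²
  ⇒ R(z) = 1 + z + 26/81z².

Solve |R(x)|<1 on ℝ⁻.
x=-1.32: |R|=0.2393
R=1: x+26/81x²=0 ⇒ x=−81/26=-3.1154; min R=1−1/(4·26/81)=0.2212>−1
Confirm numerically:
  x=-2.074: |R|=0.30672 <1
  x=-1.827: |R|=0.24443 <1
  x=-1.439: |R|=0.22568 <1
  x=-3.447: |R|=1.36691 >1
  x=-3.224: |R|=1.11240 >1
So |R|<1 on (-3.1154, 0).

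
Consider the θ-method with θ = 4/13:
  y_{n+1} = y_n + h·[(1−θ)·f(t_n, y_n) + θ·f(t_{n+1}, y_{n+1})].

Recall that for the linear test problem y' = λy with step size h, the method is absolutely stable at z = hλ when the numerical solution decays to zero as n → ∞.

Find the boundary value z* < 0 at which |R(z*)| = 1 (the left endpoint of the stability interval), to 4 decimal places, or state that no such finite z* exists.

z* = -5.2000.

On y'=λy, z=hλ:
  y_{n+1} = y_n + z·[9/13·y_n + 4/13·y_{n+1}] ⇒ (1 − 4/13z)y_{n+1} = (1 + 9/13z)y_n
  R(z) = (1 + 9/13z)/(1 − 4/13z).

Need |R(x)|<1, x<0.
x=-0.87: |R|=0.3137
R=−1: 1+9/13x = −1+4/13x ⇒ -5/13x=2 ⇒ x=2/(-5/13)=-5.2000
Confirm numerically:
  x=-5.045: |R|=0.97664 <1
  x=-2.639: |R|=0.45640 <1
  x=-2.248: |R|=0.32885 <1
  x=-2.207: |R|=0.31441 <1
  x=-5.729: |R|=1.07364 >1
  x=-5.702: |R|=1.07010 >1
  x=-5.589: |R|=1.05501 >1
Interval (-5.2000, 0).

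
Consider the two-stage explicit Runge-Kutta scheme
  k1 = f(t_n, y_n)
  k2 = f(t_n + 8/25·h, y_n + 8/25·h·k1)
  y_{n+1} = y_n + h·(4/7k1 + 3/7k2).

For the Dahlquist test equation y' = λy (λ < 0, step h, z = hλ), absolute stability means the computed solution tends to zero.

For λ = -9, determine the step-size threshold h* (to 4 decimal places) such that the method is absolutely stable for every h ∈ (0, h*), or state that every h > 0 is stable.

(-7.2917,0); λ=-9 ⇒ h* = (175/24)/9 = 0.8102.

On y'=λy, z=hλ:
  k1=λy_n ⇒ h·k1=z·y_n;  k2=λ(1+8/25z)y_n ⇒ h·k2=z(1+8/25z)y_n
  y_{n+1}/y_n = 1 + 4/7z + 3/7z(1+8/25z) = 1 + z + 24/175z²
  so R(z) = 1 + z + 24/175z².

Solve |R(x)|<1 on ℝ⁻.
x=-1.6: |R|=0.2489
R=1: x+24/175x²=0 ⇒ x=−175/24=-7.2917; min R=1−1/(4·24/175)=-0.8229>−1
Confirm numerically:
  x=-7.269: |R|=0.97740 <1
  x=-6.088: |R|=0.00497 <1
  x=-5.741: |R|=0.22090 <1
  x=-7.734: |R|=1.46917 >1
  x=-7.646: |R|=1.37155 >1
  x=-7.392: |R|=1.10171 >1
Stable set (-7.2917, 0).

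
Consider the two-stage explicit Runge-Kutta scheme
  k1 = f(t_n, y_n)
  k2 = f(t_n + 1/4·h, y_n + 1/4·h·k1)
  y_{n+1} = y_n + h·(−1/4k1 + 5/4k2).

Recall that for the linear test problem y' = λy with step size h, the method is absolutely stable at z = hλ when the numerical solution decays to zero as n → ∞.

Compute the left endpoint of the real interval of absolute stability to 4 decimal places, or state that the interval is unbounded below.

Test eqn y'=λy, z=hλ:
  k1=λy_n ⇒ h·k1=z·y_n;  k2=λ(1+1/4z)y_n ⇒ h·k2=z(1+1/4z)y_n
  y_{n+1}/y_n = 1 − 1/4z + 5/4z(1+1/4z) = 1 + z + 5/16z²
  R(z) = 1 + z + 5/16z².

Solve |R(x)|<1 on ℝ⁻.
x=-1.45: |R|=0.2070
R=1: x+5/16x²=0 ⇒ x=−16/5=-3.2000; min R=1−1/(4·5/16)=0.2000>−1
Confirm numerically:
  x=-2.252: |R|=0.33284 <1
  x=-1.980: |R|=0.24513 <1
  x=-1.890: |R|=0.22628 <1
  x=-1.548: |R|=0.20085 <1
  x=-3.622: |R|=1.47765 >1
  x=-3.438: |R|=1.25570 >1
  x=-3.232: |R|=1.03232 >1
Interval (-3.2000, 0).

z* = -3.2000.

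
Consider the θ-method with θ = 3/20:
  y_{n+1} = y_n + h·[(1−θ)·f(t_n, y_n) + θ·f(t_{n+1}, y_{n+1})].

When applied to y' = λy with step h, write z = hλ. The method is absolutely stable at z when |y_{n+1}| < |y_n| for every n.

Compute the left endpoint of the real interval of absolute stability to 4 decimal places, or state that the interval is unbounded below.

left endpoint -2.8571.

Test eqn y'=λy, z=hλ:
  y_{n+1} = y_n + z·[17/20·y_n + 3/20·y_{n+1}] ⇒ (1 − 3/20z)y_{n+1} = (1 + 17/20z)y_n
  ⇒ R(z) = (1 + 17/20z)/(1 − 3/20z).

Need |R(x)|<1, x<0.
x=-1.79: |R|=0.4111
R=−1: 1+17/20x = −1+3/20x ⇒ -7/10x=2 ⇒ x=2/(-7/10)=-2.8571
Confirm numerically:
  x=-2.807: |R|=0.97530 <1
  x=-2.325: |R|=0.72382 <1
  x=-1.860: |R|=0.45426 <1
  x=-1.246: |R|=0.04979 <1
  x=-3.052: |R|=1.09357 >1
  x=-3.046: |R|=1.09074 >1
  x=-2.943: |R|=1.04169 >1
So |R|<1 on (-2.8571, 0).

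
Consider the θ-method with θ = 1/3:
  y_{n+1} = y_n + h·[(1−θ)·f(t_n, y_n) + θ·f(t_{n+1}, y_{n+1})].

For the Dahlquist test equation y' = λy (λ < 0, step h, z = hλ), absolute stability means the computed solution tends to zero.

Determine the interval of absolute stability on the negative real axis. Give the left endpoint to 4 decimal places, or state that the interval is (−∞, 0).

Set f=λy, z=hλ:
  y_{n+1} = y_n + z·[2/3·y_n + 1/3·y_{n+1}] ⇒ (1 − 1/3z)y_{n+1} = (1 + 2/3z)y_n
  ⇒ R(z) = (1 + 2/3z)/(1 − 1/3z).

Need |R(x)|<1, x<0.
x=-0.33: |R|=0.7027
R=−1: 1+2/3x = −1+1/3x ⇒ -1/3x=2 ⇒ x=2/(-1/3)=-6.0000
Confirm numerically:
  x=-5.676: |R|=0.96266 <1
  x=-5.157: |R|=0.89665 <1
  x=-5.052: |R|=0.88227 <1
  x=-3.484: |R|=0.61197 <1
  x=-6.425: |R|=1.04509 >1
  x=-6.096: |R|=1.01055 >1
Interval (-6.0000, 0).

(-6.0000, 0).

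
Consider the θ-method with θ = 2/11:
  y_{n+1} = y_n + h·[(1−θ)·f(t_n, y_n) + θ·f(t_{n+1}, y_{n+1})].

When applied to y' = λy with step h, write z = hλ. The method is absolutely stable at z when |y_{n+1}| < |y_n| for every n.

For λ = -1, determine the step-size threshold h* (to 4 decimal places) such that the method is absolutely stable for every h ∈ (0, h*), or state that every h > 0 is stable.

(-3.1429,0); λ=-1 ⇒ h* = (22/7)/1 = 3.1429.

On y'=λy, z=hλ:
  y_{n+1} = y_n + z·[9/11·y_n + 2/11·y_{n+1}] ⇒ (1 − 2/11z)y_{n+1} = (1 + 9/11z)y_n
  so R(z) = (1 + 9/11z)/(1 − 2/11z).

Solve |R(x)|<1 on ℝ⁻.
x=-1: |R|=0.1538
R=−1: 1+9/11x = −1+2/11x ⇒ -7/11x=2 ⇒ x=2/(-7/11)=-3.1429
Confirm numerically:
  x=-3.019: |R|=0.94911 <1
  x=-2.987: |R|=0.93573 <1
  x=-2.626: |R|=0.77738 <1
  x=-3.580: |R|=1.16850 >1
  x=-3.322: |R|=1.07107 >1
Interval (-3.1429, 0).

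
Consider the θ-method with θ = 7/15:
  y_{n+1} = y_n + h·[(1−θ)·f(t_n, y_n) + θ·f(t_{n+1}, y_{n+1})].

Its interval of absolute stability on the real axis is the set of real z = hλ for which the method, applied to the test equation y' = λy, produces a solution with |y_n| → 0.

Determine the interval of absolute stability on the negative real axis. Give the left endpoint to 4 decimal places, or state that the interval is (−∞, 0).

On y'=λy, z=hλ:
  y_{n+1} = y_n + z·[8/15·y_n + 7/15·y_{n+1}] ⇒ (1 − 7/15z)y_{n+1} = (1 + 8/15z)y_n
  R(z) = (1 + 8/15z)/(1 − 7/15z).

Find x<0 with |R(x)|<1.
x=-0.85: |R|=0.3914
R=−1: 1+8/15x = −1+7/15x ⇒ -1/15x=2 ⇒ x=2/(-1/15)=-30.0000
Confirm numerically:
  x=-28.163: |R|=0.99134 <1
  x=-21.588: |R|=0.94936 <1
  x=-13.410: |R|=0.84762 <1
  x=-30.224: |R|=1.00099 >1
  x=-30.167: |R|=1.00074 >1
So |R|<1 on (-30.0000, 0).

z∈(-30.0000,0).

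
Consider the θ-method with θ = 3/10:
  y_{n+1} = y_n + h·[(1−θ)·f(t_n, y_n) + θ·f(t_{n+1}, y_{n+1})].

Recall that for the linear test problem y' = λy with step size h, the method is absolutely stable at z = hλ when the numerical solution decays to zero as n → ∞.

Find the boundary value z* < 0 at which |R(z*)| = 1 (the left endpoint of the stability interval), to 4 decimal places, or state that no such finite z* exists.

Test eqn y'=λy, z=hλ:
  y_{n+1} = y_n + z·[7/10·y_n + 3/10·y_{n+1}] ⇒ (1 − 3/10z)y_{n+1} = (1 + 7/10z)y_n
  Hence R(z) = (1 + 7/10z)/(1 − 3/10z).

Solve |R(x)|<1 on ℝ⁻.
x=-1.69: |R|=0.1214
R=−1: 1+7/10x = −1+3/10x ⇒ -2/5x=2 ⇒ x=2/(-2/5)=-5.0000
Confirm numerically:
  x=-4.564: |R|=0.92639 <1
  x=-4.369: |R|=0.89077 <1
  x=-2.021: |R|=0.25817 <1
  x=-5.505: |R|=1.07618 >1
  x=-5.223: |R|=1.03475 >1
  x=-5.153: |R|=1.02404 >1
Interval (-5.0000, 0).

z* = -5.0000.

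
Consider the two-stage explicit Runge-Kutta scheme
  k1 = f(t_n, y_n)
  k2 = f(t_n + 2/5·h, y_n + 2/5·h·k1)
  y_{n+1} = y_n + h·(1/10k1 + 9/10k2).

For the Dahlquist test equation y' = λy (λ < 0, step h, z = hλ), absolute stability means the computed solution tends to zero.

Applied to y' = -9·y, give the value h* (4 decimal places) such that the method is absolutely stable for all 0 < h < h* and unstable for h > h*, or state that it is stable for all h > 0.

(-2.7778,0); λ=-9 ⇒ h* = (25/9)/9 = 0.3086.

With y'=λy (z=hλ):
  k1=λy_n ⇒ h·k1=z·y_n;  k2=λ(1+2/5z)y_n ⇒ h·k2=z(1+2/5z)y_n
  y_{n+1}/y_n = 1 + 1/10z + 9/10z(1+2/5z) = 1 + z + 9/25z²
  so R(z) = 1 + z + 9/25z².

Boundary: |R(x)|=1, x<0.
x=-1.51: |R|=0.3108
R=1: x+9/25x²=0 ⇒ x=−25/9=-2.7778; min R=1−1/(4·9/25)=0.3056>−1
Confirm numerically:
  x=-2.179: |R|=0.53029 <1
  x=-1.857: |R|=0.38444 <1
  x=-1.700: |R|=0.34040 <1
  x=-3.119: |R|=1.38314 >1
  x=-3.111: |R|=1.37320 >1
  x=-2.799: |R|=1.02138 >1
Stable set (-2.7778, 0).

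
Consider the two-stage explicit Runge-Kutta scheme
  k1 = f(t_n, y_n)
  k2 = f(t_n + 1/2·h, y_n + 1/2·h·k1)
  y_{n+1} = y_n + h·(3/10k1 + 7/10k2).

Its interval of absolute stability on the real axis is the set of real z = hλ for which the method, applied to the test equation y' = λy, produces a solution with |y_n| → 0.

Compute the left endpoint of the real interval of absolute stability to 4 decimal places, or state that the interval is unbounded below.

With y'=λy (z=hλ):
  k1=λy_n ⇒ h·k1=z·y_n;  k2=λ(1+1/2z)y_n ⇒ h·k2=z(1+1/2z)y_n
  y_{n+1}/y_n = 1 + 3/10z + 7/10z(1+1/2z) = 1 + z + 7/20z²
  so R(z) = 1 + z + 7/20z².

Find x<0 with |R(x)|<1.
x=-0.42: |R|=0.6417
R=1: x+7/20x²=0 ⇒ x=−20/7=-2.8571; min R=1−1/(4·7/20)=0.2857>−1
Confirm numerically:
  x=-2.574: |R|=0.74492 <1
  x=-2.174: |R|=0.48020 <1
  x=-1.944: |R|=0.37870 <1
  x=-1.583: |R|=0.29406 <1
  x=-3.066: |R|=1.22412 >1
  x=-3.024: |R|=1.17660 >1
Interval (-2.8571, 0).

z* = -2.8571.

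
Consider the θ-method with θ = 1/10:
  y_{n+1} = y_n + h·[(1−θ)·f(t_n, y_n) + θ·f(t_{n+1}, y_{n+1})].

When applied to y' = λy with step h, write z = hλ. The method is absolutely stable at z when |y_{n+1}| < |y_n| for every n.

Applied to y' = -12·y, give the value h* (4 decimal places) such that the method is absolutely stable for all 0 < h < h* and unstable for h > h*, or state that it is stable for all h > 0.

(-2.5000,0); λ=-12 ⇒ h* = (5/2)/12 = 0.2083.

With y'=λy (z=hλ):
  y_{n+1} = y_n + z·[9/10·y_n + 1/10·y_{n+1}] ⇒ (1 − 1/10z)y_{n+1} = (1 + 9/10z)y_n
  R(z) = (1 + 9/10z)/(1 − 1/10z).

Find x<0 with |R(x)|<1.
x=-0.5: |R|=0.5238
R=−1: 1+9/10x = −1+1/10x ⇒ -4/5x=2 ⇒ x=2/(-4/5)=-2.5000
Confirm numerically:
  x=-2.380: |R|=0.92246 <1
  x=-2.281: |R|=0.85734 <1
  x=-1.872: |R|=0.57682 <1
  x=-1.781: |R|=0.51176 <1
  x=-2.976: |R|=1.29346 >1
  x=-2.767: |R|=1.16731 >1
Interval (-2.5000, 0).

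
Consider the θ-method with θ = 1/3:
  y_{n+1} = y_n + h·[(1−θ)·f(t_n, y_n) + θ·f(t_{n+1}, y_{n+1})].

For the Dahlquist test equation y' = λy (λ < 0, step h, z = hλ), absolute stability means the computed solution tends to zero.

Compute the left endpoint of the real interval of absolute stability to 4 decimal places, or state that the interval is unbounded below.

Set f=λy, z=hλ:
  y_{n+1} = y_n + z·[2/3·y_n + 1/3·y_{n+1}] ⇒ (1 − 1/3z)y_{n+1} = (1 + 2/3z)y_n
  R(z) = (1 + 2/3z)/(1 − 1/3z).

Solve |R(x)|<1 on ℝ⁻.
x=-1: |R|=0.2500
R=−1: 1+2/3x = −1+1/3x ⇒ -1/3x=2 ⇒ x=2/(-1/3)=-6.0000
Confirm numerically:
  x=-5.313: |R|=0.91736 <1
  x=-4.113: |R|=0.73471 <1
  x=-2.499: |R|=0.36334 <1
  x=-6.438: |R|=1.04641 >1
  x=-6.432: |R|=1.04580 >1
  x=-6.046: |R|=1.00509 >1
Interval (-6.0000, 0).

z* = -6.0000.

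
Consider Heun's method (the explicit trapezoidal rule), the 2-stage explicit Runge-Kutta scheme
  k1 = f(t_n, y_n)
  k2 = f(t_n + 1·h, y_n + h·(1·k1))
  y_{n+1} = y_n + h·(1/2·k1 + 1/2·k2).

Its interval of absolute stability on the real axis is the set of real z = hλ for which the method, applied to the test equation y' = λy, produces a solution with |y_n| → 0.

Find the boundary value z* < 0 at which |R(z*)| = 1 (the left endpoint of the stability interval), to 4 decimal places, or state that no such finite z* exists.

left endpoint -2.0000.

On y'=λy, z=hλ:
  order 2, 2-stage ⇒ R(z)=1+z+z^2/2
  (e.g. R(-1.65)=0.71125, |R|=0.71125)

Boundary: |R(x)|=1, x<0.
x=-1.65: |R|=0.7112
|R(-1.68)|=0.7312 |R(-1.61)|=0.6861 |R(-0.69)|=0.5481
Bisect:
  x_lo=-2.6491 |R|=1.8598  x_hi=-0.3113 |R|=0.7372
  mid=-1.48020 |R|=0.61530 →hi
  mid=-2.06467 |R|=1.06676 →lo
  mid=-1.77243 |R|=0.79833 →hi
  mid=-1.91855 |R|=0.92187 →hi
  mid=-1.99161 |R|=0.99164 →hi
  mid=-2.02814 |R|=1.02853 →lo
  mid=-2.00987 |R|=1.00992 →lo
  mid=-2.00074 |R|=1.00074 →lo
  mid=-1.99617 |R|=0.99618 →hi
  mid=-1.99846 |R|=0.99846 →hi
  ...
  [-2.00003,-1.99988] ⇒ x*=-2.0000
So |R|<1 on (-2.0000, 0).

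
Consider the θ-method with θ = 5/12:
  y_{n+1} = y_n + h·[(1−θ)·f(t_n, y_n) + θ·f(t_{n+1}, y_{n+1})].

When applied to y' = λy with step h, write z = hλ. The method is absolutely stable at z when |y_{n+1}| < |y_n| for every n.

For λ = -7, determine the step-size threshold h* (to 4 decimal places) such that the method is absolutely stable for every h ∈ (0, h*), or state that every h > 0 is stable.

(-12.0000,0); λ=-7 ⇒ h* = (12)/7 = 1.7143.

Test eqn y'=λy, z=hλ:
  y_{n+1} = y_n + z·[7/12·y_n + 5/12·y_{n+1}] ⇒ (1 − 5/12z)y_{n+1} = (1 + 7/12z)y_n
  ⇒ R(z) = (1 + 7/12z)/(1 − 5/12z).

Find x<0 with |R(x)|<1.
x=-1.28: |R|=0.1652
R=−1: 1+7/12x = −1+5/12x ⇒ -1/6x=2 ⇒ x=2/(-1/6)=-12.0000
Confirm numerically:
  x=-6.655: |R|=0.76389 <1
  x=-6.416: |R|=0.74664 <1
  x=-4.921: |R|=0.61322 <1
  x=-12.447: |R|=1.01204 >1
  x=-12.397: |R|=1.01073 >1
  x=-12.023: |R|=1.00064 >1
Stable set (-12.0000, 0).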